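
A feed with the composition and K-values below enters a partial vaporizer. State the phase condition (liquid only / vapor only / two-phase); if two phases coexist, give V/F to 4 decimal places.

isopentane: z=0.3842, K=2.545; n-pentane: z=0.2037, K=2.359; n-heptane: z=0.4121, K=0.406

ΣzᵢKᵢ = 1.6256; Σzᵢ/Kᵢ = 1.2523.
Both exceed 1, so a two-phase solution exists.
Newton–Raphson from ψ = 0.44:
  ψ = 0.4400: g = 0.19520, g' = -0.7389 → ψ = 0.7042
  ψ = 0.7042: g = 0.00493, g' = -0.7383 → ψ = 0.7109
Converged at ψ = 0.7109.

two-phase, V/F = 0.7109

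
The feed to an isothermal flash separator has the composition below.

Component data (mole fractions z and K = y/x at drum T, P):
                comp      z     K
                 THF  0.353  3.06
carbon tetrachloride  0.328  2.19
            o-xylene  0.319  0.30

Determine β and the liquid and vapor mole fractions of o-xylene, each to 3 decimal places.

Let β = V/F and solve Σ zᵢ(Kᵢ−1)/(1+β(Kᵢ−1)) = 0.
Feasibility: ΣzᵢKᵢ = 1.894, Σzᵢ/Kᵢ = 1.328 — both > 1, two phases present.
Newton–Raphson from β = 0.5:
  β = 0.500: g = 0.2594, g' = -0.916 → β = 0.783
  β = 0.783: g = -0.0140, g' = -1.110 → β = 0.771
  β = 0.771: g = -0.0001, g' = -1.087 → β = 0.770
Converged at β = 0.770.
Compositions from xᵢ = zᵢ/(1+β(Kᵢ−1)), yᵢ = Kᵢxᵢ:
  THF: x = 0.136, y = 0.418
  carbon tetrachloride: x = 0.171, y = 0.375
  o-xylene: x = 0.692, y = 0.208

β = 0.770, x_o-xylene = 0.692, y_o-xylene = 0.208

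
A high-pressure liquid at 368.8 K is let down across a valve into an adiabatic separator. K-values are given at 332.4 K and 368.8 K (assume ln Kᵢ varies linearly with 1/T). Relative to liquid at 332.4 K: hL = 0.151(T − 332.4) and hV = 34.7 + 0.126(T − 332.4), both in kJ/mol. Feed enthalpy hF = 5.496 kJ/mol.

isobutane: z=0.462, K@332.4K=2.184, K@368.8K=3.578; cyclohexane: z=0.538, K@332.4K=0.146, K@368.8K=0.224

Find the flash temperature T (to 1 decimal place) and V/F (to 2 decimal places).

Adiabatic flash: solve Rachford–Rice at each trial T, then check hF = ψ·hV(T) + (1−ψ)·hL(T).
  T = 332.4 K: K = (2.184, 0.146), RR gives ψ = 0.087, H_out = 3.005 kJ/mol
  T = 368.8 K: K = (3.578, 0.224), RR gives ψ = 0.387, H_out = 18.562 kJ/mol
  T = 350.6 K: K = (2.831, 0.183), RR gives ψ = 0.272, H_out = 12.050 kJ/mol
  T = 341.5 K: K = (2.495, 0.164), RR gives ψ = 0.193, H_out = 8.020 kJ/mol
  T = 336.9 K: K = (2.335, 0.155), RR gives ψ = 0.144, H_out = 5.644 kJ/mol
  T = 334.6 K: K = (2.257, 0.150), RR gives ψ = 0.116, H_out = 4.340 kJ/mol
Linear interpolation between T = 334.6 (H_out = 4.340) and T = 336.9 (H_out = 5.644) on hF = 5.496 gives T ≈ 336.6 K, at which ψ = 0.14.

T = 336.6 K, V/F = 0.14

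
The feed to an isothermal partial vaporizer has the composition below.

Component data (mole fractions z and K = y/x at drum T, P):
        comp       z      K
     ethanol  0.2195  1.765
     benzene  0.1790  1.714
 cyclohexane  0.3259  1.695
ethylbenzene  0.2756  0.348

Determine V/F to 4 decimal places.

V/F = 0.7285

Material balance + equilibrium reduce to Σ zᵢ(Kᵢ−1)/(1+V/F(Kᵢ−1)) = 0.
Feasibility: ΣzᵢKᵢ = 1.3425, Σzᵢ/Kᵢ = 1.2130 — both > 1, two phases present.
Newton iteration, V/F⁰ = 0.5:
  V/F = 0.5000: g = 0.11713, g' = -0.4614 → V/F = 0.7539
  V/F = 0.7539: g = -0.01518, g' = -0.6112 → V/F = 0.7290
  V/F = 0.7290: g = -0.00030, g' = -0.5874 → V/F = 0.7285
Converged at V/F = 0.7285.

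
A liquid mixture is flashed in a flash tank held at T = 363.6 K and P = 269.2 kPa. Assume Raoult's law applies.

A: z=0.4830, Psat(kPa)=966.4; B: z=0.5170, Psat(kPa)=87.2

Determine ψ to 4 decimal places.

ψ = 0.5148

Raoult's law: Kᵢ = Pᵢˢᵃᵗ/P = Pᵢˢᵃᵗ/269.2.
  K_A = 966.4/269.2 = 3.589896, K_B = 87.2/269.2 = 0.323923
Newton–Raphson from ψ = 0.66:
  ψ = 0.6600: g = -0.16946, g' = -1.2119 → ψ = 0.5202
  ψ = 0.5202: g = -0.00619, g' = -1.1503 → ψ = 0.5148
Converged at ψ = 0.5148.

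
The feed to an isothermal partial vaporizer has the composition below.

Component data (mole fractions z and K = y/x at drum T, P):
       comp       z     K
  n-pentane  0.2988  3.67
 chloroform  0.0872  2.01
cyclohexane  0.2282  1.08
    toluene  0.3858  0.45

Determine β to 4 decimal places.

Let β = V/F and solve Σ zᵢ(Kᵢ−1)/(1+β(Kᵢ−1)) = 0.
Feasibility: ΣzᵢKᵢ = 1.6919, Σzᵢ/Kᵢ = 1.1934 — both > 1, two phases present.
Newton–Raphson from β = 0.5:
  β = 0.5000: g = 0.12507, g' = -0.6533 → β = 0.6914
  β = 0.6914: g = 0.00707, g' = -0.5990 → β = 0.7032
Converged at β = 0.7032.

β = 0.7032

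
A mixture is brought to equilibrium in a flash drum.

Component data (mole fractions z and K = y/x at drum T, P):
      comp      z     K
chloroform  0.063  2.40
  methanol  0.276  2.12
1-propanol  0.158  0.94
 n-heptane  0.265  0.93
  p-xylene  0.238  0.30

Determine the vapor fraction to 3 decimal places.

ψ = 0.422

Material balance + equilibrium reduce to Σ zᵢ(Kᵢ−1)/(1+ψ(Kᵢ−1)) = 0.
Feasibility: ΣzᵢKᵢ = 1.203, Σzᵢ/Kᵢ = 1.403 — both > 1, two phases present.
Iterate (Newton) starting at ψ = 0.63:
  ψ = 0.630: g = -0.0992, g' = -0.529 → ψ = 0.443
  ψ = 0.443: g = -0.0091, g' = -0.449 → ψ = 0.422
Converged at ψ = 0.422.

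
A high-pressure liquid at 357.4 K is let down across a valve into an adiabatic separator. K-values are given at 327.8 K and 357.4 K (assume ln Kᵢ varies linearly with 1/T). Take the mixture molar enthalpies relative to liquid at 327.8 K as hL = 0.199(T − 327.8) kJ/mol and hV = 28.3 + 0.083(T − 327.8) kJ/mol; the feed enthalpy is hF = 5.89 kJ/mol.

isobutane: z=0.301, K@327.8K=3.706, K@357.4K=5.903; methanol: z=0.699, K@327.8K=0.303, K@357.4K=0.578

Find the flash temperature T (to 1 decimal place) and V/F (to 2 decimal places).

Adiabatic flash: solve Rachford–Rice at each trial T, then check hF = ψ·hV(T) + (1−ψ)·hL(T).
  T = 327.8 K: K = (3.706, 0.303), RR gives ψ = 0.174, H_out = 4.911 kJ/mol
  T = 357.4 K: K = (5.903, 0.578), RR gives ψ = 0.571, H_out = 20.082 kJ/mol
  T = 342.6 K: K = (4.724, 0.424), RR gives ψ = 0.335, H_out = 11.857 kJ/mol
  T = 335.2 K: K = (4.196, 0.360), RR gives ψ = 0.252, H_out = 8.375 kJ/mol
  T = 331.5 K: K = (3.946, 0.331), RR gives ψ = 0.212, H_out = 6.655 kJ/mol
  T = 329.6 K: K = (3.822, 0.316), RR gives ψ = 0.192, H_out = 5.764 kJ/mol
Linear interpolation between T = 329.6 (H_out = 5.764) and T = 331.5 (H_out = 6.655) on hF = 5.89 gives T ≈ 329.9 K, at which ψ = 0.20.

T = 329.9 K, V/F = 0.20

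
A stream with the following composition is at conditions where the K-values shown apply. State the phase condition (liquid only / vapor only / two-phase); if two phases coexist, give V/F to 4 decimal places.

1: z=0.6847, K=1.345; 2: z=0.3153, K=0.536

two-phase, V/F = 0.5617

ΣzᵢKᵢ = 1.0899; Σzᵢ/Kᵢ = 1.0973.
Both exceed 1, so a two-phase solution exists.
Rachford–Rice: g(ψ) = Σ zᵢ(Kᵢ−1)/(1+ψ(Kᵢ−1)) = 0.
Binary case is linear: z₁(K₁−1)(1+ψ(K₂−1)) + z₂(K₂−1)(1+ψ(K₁−1)) = 0
⇒ ψ = [z₁(K₁−1)+z₂(K₂−1)] / [−(K₁−1)(K₂−1)] = 0.08992/0.16008 = 0.5617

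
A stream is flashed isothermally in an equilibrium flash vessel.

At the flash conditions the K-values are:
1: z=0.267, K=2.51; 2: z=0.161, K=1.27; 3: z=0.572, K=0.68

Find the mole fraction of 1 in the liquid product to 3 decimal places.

x_1 = 0.131

Newton iteration, ψ⁰ = 0.32:
  ψ = 0.320: g = 0.1079, g' = -0.359 → ψ = 0.620
  ψ = 0.620: g = 0.0170, g' = -0.262 → ψ = 0.685
  ψ = 0.685: g = 0.0004, g' = -0.251 → ψ = 0.687
Converged at ψ = 0.687.
Compositions from xᵢ = zᵢ/(1+ψ(Kᵢ−1)), yᵢ = Kᵢxᵢ:
  1: x = 0.131, y = 0.329
  2: x = 0.136, y = 0.172
  3: x = 0.733, y = 0.499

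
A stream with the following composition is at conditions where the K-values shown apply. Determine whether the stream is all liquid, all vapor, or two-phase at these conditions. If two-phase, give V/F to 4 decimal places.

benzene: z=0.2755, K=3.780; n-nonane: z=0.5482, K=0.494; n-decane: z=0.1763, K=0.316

two-phase, V/F = 0.2394

ΣzᵢKᵢ = 1.3679; Σzᵢ/Kᵢ = 1.7405.
Both exceed 1, so a two-phase solution exists.
Let ψ = V/F and solve Σ zᵢ(Kᵢ−1)/(1+ψ(Kᵢ−1)) = 0.
Iterate (Newton) starting at ψ = 0.5:
  ψ = 0.5000: g = -0.23415, g' = -0.8148 → ψ = 0.2126
  ψ = 0.2126: g = 0.02941, g' = -1.1302 → ψ = 0.2387
  ψ = 0.2387: g = 0.00082, g' = -1.0688 → ψ = 0.2394
Converged at ψ = 0.2394.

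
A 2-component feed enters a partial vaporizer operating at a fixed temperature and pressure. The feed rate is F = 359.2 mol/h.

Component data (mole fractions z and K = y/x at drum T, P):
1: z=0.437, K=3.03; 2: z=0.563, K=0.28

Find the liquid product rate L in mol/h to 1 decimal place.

Let β = V/F and solve Σ zᵢ(Kᵢ−1)/(1+β(Kᵢ−1)) = 0.
g(0) = ΣzᵢKᵢ − 1 = 0.482 and g(1) = 1 − Σzᵢ/Kᵢ = -1.155, so a root lies in (0, 1).
Binary case is linear: z₁(K₁−1)(1+β(K₂−1)) + z₂(K₂−1)(1+β(K₁−1)) = 0
⇒ β = [z₁(K₁−1)+z₂(K₂−1)] / [−(K₁−1)(K₂−1)] = 0.4818/1.4616 = 0.330
Then V = β·F = 0.3296·359.2 = 118.4 mol/h and L = F − V = 240.8 mol/h.

L = 240.8 mol/h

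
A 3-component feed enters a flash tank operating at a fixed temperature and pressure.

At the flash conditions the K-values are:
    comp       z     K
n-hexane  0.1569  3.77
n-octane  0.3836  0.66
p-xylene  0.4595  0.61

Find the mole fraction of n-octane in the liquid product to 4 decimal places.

x_n-octane = 0.4003

Newton iteration, ψ⁰ = 0.5:
  ψ = 0.5000: g = -0.19752, g' = -0.3839 → ψ = 0.0000
  ψ = 0.0000: g = 0.12498, g' = -1.3181 → ψ = 0.0948
  ψ = 0.0948: g = 0.02335, g' = -0.8778 → ψ = 0.1214
  ψ = 0.1214: g = 0.00107, g' = -0.7994 → ψ = 0.1228
Converged at ψ = 0.1228.
Compositions from xᵢ = zᵢ/(1+ψ(Kᵢ−1)), yᵢ = Kᵢxᵢ:
  n-hexane: x = 0.1171, y = 0.4414
  n-octane: x = 0.4003, y = 0.2642
  p-xylene: x = 0.4826, y = 0.2944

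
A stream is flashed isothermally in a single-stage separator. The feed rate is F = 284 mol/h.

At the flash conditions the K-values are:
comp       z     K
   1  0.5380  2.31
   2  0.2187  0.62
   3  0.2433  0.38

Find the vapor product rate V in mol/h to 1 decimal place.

V = 193.1 mol/h

Iterate (Newton) starting at V/F = 0.5:
  V/F = 0.5000: g = 0.10463, g' = -0.5816 → V/F = 0.6799
  V/F = 0.6799: g = -0.00005, g' = -0.5952 → V/F = 0.6798
Converged at V/F = 0.6798.
Then V = V/F·F = 0.6798·284 = 193.1 mol/h and L = F − V = 90.9 mol/h.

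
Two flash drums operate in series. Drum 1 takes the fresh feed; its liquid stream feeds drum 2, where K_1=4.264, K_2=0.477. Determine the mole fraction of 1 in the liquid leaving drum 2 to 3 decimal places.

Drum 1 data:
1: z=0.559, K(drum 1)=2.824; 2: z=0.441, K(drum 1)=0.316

Drum 1:
Let ψ₁ = V/F and solve Σ zᵢ(Kᵢ−1)/(1+ψ₁(Kᵢ−1)) = 0.
g(0) = ΣzᵢKᵢ − 1 = 0.718 and g(1) = 1 − Σzᵢ/Kᵢ = -0.594, so a root lies in (0, 1).
Binary case is linear: z₁(K₁−1)(1+ψ₁(K₂−1)) + z₂(K₂−1)(1+ψ₁(K₁−1)) = 0
⇒ ψ₁ = [z₁(K₁−1)+z₂(K₂−1)] / [−(K₁−1)(K₂−1)] = 0.7180/1.2476 = 0.575
Drum-1 compositions:
  1: x = 0.273, y = 0.770
  2: x = 0.727, y = 0.230
Drum-2 feed = drum-1 liquid: z₂ = (0.2727, 0.7273).
Drum 2:
Material balance + equilibrium reduce to Σ zᵢ(Kᵢ−1)/(1+ψ₂(Kᵢ−1)) = 0.
Feasibility: ΣzᵢKᵢ = 1.510, Σzᵢ/Kᵢ = 1.589 — both > 1, two phases present.
Newton iteration, ψ₂⁰ = 0.42:
  ψ₂ = 0.420: g = -0.1120, g' = -0.844 → ψ₂ = 0.287
  ψ₂ = 0.287: g = 0.0118, g' = -1.049 → ψ₂ = 0.299
Converged at ψ₂ = 0.299.
  1: x = 0.138, y = 0.589
  2: x = 0.862, y = 0.411

x_1 (drum 2) = 0.138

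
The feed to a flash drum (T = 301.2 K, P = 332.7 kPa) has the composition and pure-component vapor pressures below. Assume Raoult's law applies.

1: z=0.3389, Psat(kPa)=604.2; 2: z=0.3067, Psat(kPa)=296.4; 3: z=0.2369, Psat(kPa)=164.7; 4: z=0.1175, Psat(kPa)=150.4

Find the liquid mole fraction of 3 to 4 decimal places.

x_3 = 0.2626

Raoult's law: Kᵢ = Pᵢˢᵃᵗ/P = Pᵢˢᵃᵗ/332.7.
  K_1 = 604.2/332.7 = 1.816050, K_2 = 296.4/332.7 = 0.890893, K_3 = 164.7/332.7 = 0.495041, K_4 = 150.4/332.7 = 0.452059
Let ψ = V/F and solve Σ zᵢ(Kᵢ−1)/(1+ψ(Kᵢ−1)) = 0.
Check two-phase: ΣzᵢKᵢ = 1.0591 > 1 and Σzᵢ/Kᵢ = 1.2693 > 1, so g(0) = 0.0591 > 0 and g(1) = -0.2693 < 0.
Iterate (Newton) starting at ψ = 0.53:
  ψ = 0.5300: g = -0.09653, g' = -0.2968 → ψ = 0.2047
  ψ = 0.2047: g = -0.00320, g' = -0.2894 → ψ = 0.1937
Converged at ψ = 0.1937.
Compositions from xᵢ = zᵢ/(1+ψ(Kᵢ−1)), yᵢ = Kᵢxᵢ:
  1: x = 0.2926, y = 0.5314
  2: x = 0.3133, y = 0.2791
  3: x = 0.2626, y = 0.1300
  4: x = 0.1315, y = 0.0594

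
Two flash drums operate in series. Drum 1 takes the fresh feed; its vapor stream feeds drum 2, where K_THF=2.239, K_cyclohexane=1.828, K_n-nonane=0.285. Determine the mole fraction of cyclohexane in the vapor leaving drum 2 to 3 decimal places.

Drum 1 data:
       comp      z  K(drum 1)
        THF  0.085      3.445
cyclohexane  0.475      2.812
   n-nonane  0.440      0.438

y_cyclohexane (drum 2) = 0.706

Drum 1:
Rachford–Rice: g(ψ₁) = Σ zᵢ(Kᵢ−1)/(1+ψ₁(Kᵢ−1)) = 0.
Check two-phase: ΣzᵢKᵢ = 1.821 > 1 and Σzᵢ/Kᵢ = 1.198 > 1, so g(0) = 0.821 > 0 and g(1) = -0.198 < 0.
Iterate (Newton) starting at ψ₁ = 0.5:
  ψ₁ = 0.500: g = 0.2012, g' = -0.801 → ψ₁ = 0.751
  ψ₁ = 0.751: g = 0.0099, g' = -0.759 → ψ₁ = 0.764
Converged at ψ₁ = 0.764.
Drum-1 compositions:
  THF: x = 0.030, y = 0.102
  cyclohexane: x = 0.199, y = 0.560
  n-nonane: x = 0.771, y = 0.338
Drum-2 feed = drum-1 vapor: z₂ = (0.1021, 0.5601, 0.3378).
Drum 2:
Let ψ₂ = V/F and solve Σ zᵢ(Kᵢ−1)/(1+ψ₂(Kᵢ−1)) = 0.
Feasibility: ΣzᵢKᵢ = 1.349, Σzᵢ/Kᵢ = 1.537 — both > 1, two phases present.
Newton iteration, ψ₂⁰ = 0.56:
  ψ₂ = 0.560: g = -0.0112, g' = -0.714 → ψ₂ = 0.544
Converged at ψ₂ = 0.544.
  THF: x = 0.061, y = 0.137
  cyclohexane: x = 0.386, y = 0.706
  n-nonane: x = 0.553, y = 0.158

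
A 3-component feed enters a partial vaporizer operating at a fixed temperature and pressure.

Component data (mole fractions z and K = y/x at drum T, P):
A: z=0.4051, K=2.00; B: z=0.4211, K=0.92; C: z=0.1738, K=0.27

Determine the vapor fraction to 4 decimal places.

Let ψ = V/F and solve Σ zᵢ(Kᵢ−1)/(1+ψ(Kᵢ−1)) = 0.
Feasibility: ΣzᵢKᵢ = 1.2445, Σzᵢ/Kᵢ = 1.3040 — both > 1, two phases present.
Iterate (Newton) starting at ψ = 0.5:
  ψ = 0.5000: g = 0.03517, g' = -0.4127 → ψ = 0.5852
  ψ = 0.5852: g = -0.00130, g' = -0.4465 → ψ = 0.5823
Converged at ψ = 0.5823.

ψ = 0.5823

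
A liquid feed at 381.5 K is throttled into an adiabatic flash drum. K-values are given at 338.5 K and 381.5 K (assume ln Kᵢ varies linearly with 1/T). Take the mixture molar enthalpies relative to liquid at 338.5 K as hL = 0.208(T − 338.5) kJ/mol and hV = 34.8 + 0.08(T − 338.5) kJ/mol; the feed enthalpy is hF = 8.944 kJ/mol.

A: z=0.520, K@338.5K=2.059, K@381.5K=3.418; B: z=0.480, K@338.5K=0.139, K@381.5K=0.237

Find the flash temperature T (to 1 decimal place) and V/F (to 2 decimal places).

T = 344.8 K, V/F = 0.22

Adiabatic flash: solve Rachford–Rice at each trial T, then check hF = ψ·hV(T) + (1−ψ)·hL(T).
  T = 338.5 K: K = (2.059, 0.139), RR gives ψ = 0.151, H_out = 5.244 kJ/mol
  T = 381.5 K: K = (3.418, 0.237), RR gives ψ = 0.483, H_out = 23.094 kJ/mol
  T = 360.0 K: K = (2.693, 0.184), RR gives ψ = 0.354, H_out = 15.821 kJ/mol
  T = 349.2 K: K = (2.363, 0.161), RR gives ψ = 0.267, H_out = 11.166 kJ/mol
  T = 343.9 K: K = (2.210, 0.150), RR gives ψ = 0.215, H_out = 8.448 kJ/mol
  T = 346.5 K: K = (2.284, 0.155), RR gives ψ = 0.242, H_out = 9.827 kJ/mol
  T = 345.2 K: K = (2.247, 0.152), RR gives ψ = 0.228, H_out = 9.149 kJ/mol
Linear interpolation between T = 343.9 (H_out = 8.448) and T = 345.2 (H_out = 9.149) on hF = 8.944 gives T ≈ 344.8 K, at which ψ = 0.22.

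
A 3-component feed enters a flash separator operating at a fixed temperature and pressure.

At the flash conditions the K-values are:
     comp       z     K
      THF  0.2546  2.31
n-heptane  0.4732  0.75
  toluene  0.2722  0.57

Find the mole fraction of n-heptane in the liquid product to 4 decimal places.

x_n-heptane = 0.5024

Newton–Raphson from V/F = 0.5:
  V/F = 0.5000: g = -0.08278, g' = -0.2798 → V/F = 0.2042
  V/F = 0.2042: g = 0.01017, g' = -0.3653 → V/F = 0.2320
  V/F = 0.2320: g = 0.00018, g' = -0.3524 → V/F = 0.2325
Converged at V/F = 0.2325.
Compositions from xᵢ = zᵢ/(1+V/F(Kᵢ−1)), yᵢ = Kᵢxᵢ:
  THF: x = 0.1952, y = 0.4508
  n-heptane: x = 0.5024, y = 0.3768
  toluene: x = 0.3024, y = 0.1724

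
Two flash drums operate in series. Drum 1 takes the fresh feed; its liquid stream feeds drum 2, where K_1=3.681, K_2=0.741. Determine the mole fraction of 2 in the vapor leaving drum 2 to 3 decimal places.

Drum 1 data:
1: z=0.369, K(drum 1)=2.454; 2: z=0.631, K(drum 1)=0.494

Drum 1:
Rachford–Rice: g(ψ₁) = Σ zᵢ(Kᵢ−1)/(1+ψ₁(Kᵢ−1)) = 0.
Feasibility: ΣzᵢKᵢ = 1.217, Σzᵢ/Kᵢ = 1.428 — both > 1, two phases present.
Binary case is linear: z₁(K₁−1)(1+ψ₁(K₂−1)) + z₂(K₂−1)(1+ψ₁(K₁−1)) = 0
⇒ ψ₁ = [z₁(K₁−1)+z₂(K₂−1)] / [−(K₁−1)(K₂−1)] = 0.2172/0.7357 = 0.295
Drum-1 compositions:
  1: x = 0.258, y = 0.634
  2: x = 0.742, y = 0.366
Drum-2 feed = drum-1 liquid: z₂ = (0.2582, 0.7418).
Drum 2:
Rachford–Rice: g(ψ₂) = Σ zᵢ(Kᵢ−1)/(1+ψ₂(Kᵢ−1)) = 0.
Check two-phase: ΣzᵢKᵢ = 1.500 > 1 and Σzᵢ/Kᵢ = 1.071 > 1, so g(0) = 0.500 > 0 and g(1) = -0.071 < 0.
Iterate (Newton) starting at ψ₂ = 0.5:
  ψ₂ = 0.500: g = 0.0750, g' = -0.404 → ψ₂ = 0.685
  ψ₂ = 0.685: g = 0.0103, g' = -0.304 → ψ₂ = 0.719
  ψ₂ = 0.719: g = 0.0002, g' = -0.292 → ψ₂ = 0.720
Converged at ψ₂ = 0.720.
  1: x = 0.088, y = 0.324
  2: x = 0.912, y = 0.676

y_2 (drum 2) = 0.676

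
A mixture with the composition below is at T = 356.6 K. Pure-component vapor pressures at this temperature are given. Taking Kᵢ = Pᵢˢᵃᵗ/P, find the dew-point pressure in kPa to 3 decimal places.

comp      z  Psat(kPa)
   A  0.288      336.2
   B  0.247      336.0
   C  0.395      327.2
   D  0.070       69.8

At the dew point ψ → 1, so Σzᵢ/Kᵢ = 1 with Kᵢ = Pᵢˢᵃᵗ/P ⇒ 1/P = Σzᵢ/Pᵢˢᵃᵗ.
1/P = 0.288/336.2 + 0.247/336.0 + 0.395/327.2 + 0.070/69.8 = 0.003802 ⇒ P = 263.031 kPa

Pdew = 263.031 kPa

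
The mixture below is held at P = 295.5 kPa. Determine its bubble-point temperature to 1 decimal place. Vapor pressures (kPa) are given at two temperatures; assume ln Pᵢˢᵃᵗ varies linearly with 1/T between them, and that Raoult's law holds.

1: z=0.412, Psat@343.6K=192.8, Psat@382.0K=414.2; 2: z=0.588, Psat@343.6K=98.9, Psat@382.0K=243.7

Bubble-point temperature: ΣzᵢPᵢˢᵃᵗ(T) = P. Interpolate ln Pᵢˢᵃᵗ = aᵢ + bᵢ/T.
  T = 343.6 K: ΣzᵢPᵢˢᵃᵗ = 137.59 kPa
  T = 382.0 K: ΣzᵢPᵢˢᵃᵗ = 313.95 kPa
  T = 362.8 K: ΣzᵢPᵢˢᵃᵗ = 212.30 kPa
  T = 372.4 K: ΣzᵢPᵢˢᵃᵗ = 259.44 kPa
  T = 377.2 K: ΣzᵢPᵢˢᵃᵗ = 285.73 kPa
  T = 379.6 K: ΣzᵢPᵢˢᵃᵗ = 299.59 kPa
Interpolating between 377.2 K and 379.6 K gives T ≈ 378.9 K.

T = 378.9 K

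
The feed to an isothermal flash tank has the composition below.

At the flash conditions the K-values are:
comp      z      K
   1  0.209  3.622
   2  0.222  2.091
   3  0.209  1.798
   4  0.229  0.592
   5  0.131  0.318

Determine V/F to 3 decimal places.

Rachford–Rice: g(V/F) = Σ zᵢ(Kᵢ−1)/(1+V/F(Kᵢ−1)) = 0.
Feasibility: ΣzᵢKᵢ = 1.774, Σzᵢ/Kᵢ = 1.079 — both > 1, two phases present.
Newton iteration, V/F⁰ = 0.5:
  V/F = 0.500: g = 0.2601, g' = -0.648 → V/F = 0.901
  V/F = 0.901: g = 0.0024, g' = -0.745 → V/F = 0.905
Converged at V/F = 0.905.

V/F = 0.905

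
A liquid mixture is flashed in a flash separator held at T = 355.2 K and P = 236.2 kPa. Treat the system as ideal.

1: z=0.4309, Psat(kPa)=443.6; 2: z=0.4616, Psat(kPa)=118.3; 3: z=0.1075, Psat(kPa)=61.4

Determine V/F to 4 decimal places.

V/F = 0.1410

Raoult's law: Kᵢ = Pᵢˢᵃᵗ/P = Pᵢˢᵃᵗ/236.2.
  K_1 = 443.6/236.2 = 1.878069, K_2 = 118.3/236.2 = 0.500847, K_3 = 61.4/236.2 = 0.259949
Rachford–Rice: g(V/F) = Σ zᵢ(Kᵢ−1)/(1+V/F(Kᵢ−1)) = 0.
Feasibility: ΣzᵢKᵢ = 1.0684, Σzᵢ/Kᵢ = 1.5646 — both > 1, two phases present.
Newton iteration, V/F⁰ = 0.35:
  V/F = 0.3500: g = -0.09713, g' = -0.4705 → V/F = 0.1435
  V/F = 0.1435: g = -0.00119, g' = -0.4692 → V/F = 0.1410
Converged at V/F = 0.1410.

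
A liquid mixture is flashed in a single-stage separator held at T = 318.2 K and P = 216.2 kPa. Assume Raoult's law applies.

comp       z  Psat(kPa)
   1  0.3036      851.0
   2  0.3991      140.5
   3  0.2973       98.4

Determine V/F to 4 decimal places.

V/F = 0.4550

Raoult's law: Kᵢ = Pᵢˢᵃᵗ/P = Pᵢˢᵃᵗ/216.2.
  K_1 = 851.0/216.2 = 3.936170, K_2 = 140.5/216.2 = 0.649861, K_3 = 98.4/216.2 = 0.455134
Material balance + equilibrium reduce to Σ zᵢ(Kᵢ−1)/(1+V/F(Kᵢ−1)) = 0.
g(0) = ΣzᵢKᵢ − 1 = 0.5897 and g(1) = 1 − Σzᵢ/Kᵢ = -0.3445, so a root lies in (0, 1).
Newton–Raphson from V/F = 0.51:
  V/F = 0.5100: g = -0.03751, g' = -0.6614 → V/F = 0.4533
  V/F = 0.4533: g = 0.00121, g' = -0.7065 → V/F = 0.4550
Converged at V/F = 0.4550.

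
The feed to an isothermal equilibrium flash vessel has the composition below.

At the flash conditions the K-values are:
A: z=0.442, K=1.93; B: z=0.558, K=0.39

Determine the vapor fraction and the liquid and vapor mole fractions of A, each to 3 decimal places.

ψ = 0.125, x_A = 0.396, y_A = 0.764

Material balance + equilibrium reduce to Σ zᵢ(Kᵢ−1)/(1+ψ(Kᵢ−1)) = 0.
Check two-phase: ΣzᵢKᵢ = 1.071 > 1 and Σzᵢ/Kᵢ = 1.660 > 1, so g(0) = 0.071 > 0 and g(1) = -0.660 < 0.
Newton–Raphson from ψ = 0.5:
  ψ = 0.500: g = -0.2092, g' = -0.608 → ψ = 0.156
  ψ = 0.156: g = -0.0172, g' = -0.545 → ψ = 0.124
  ψ = 0.124: g = 0.0001, g' = -0.550 → ψ = 0.125
Converged at ψ = 0.125.
Compositions from xᵢ = zᵢ/(1+ψ(Kᵢ−1)), yᵢ = Kᵢxᵢ:
  A: x = 0.396, y = 0.764
  B: x = 0.604, y = 0.236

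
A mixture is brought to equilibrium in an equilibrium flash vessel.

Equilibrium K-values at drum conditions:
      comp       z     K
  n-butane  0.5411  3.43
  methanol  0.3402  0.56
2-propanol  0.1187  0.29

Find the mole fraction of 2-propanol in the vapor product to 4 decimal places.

Material balance + equilibrium reduce to Σ zᵢ(Kᵢ−1)/(1+β(Kᵢ−1)) = 0.
Feasibility: ΣzᵢKᵢ = 2.0809, Σzᵢ/Kᵢ = 1.1746 — both > 1, two phases present.
Iterate (Newton) starting at β = 0.5:
  β = 0.5000: g = 0.27105, g' = -0.9033 → β = 0.8001
  β = 0.8001: g = 0.02049, g' = -0.8462 → β = 0.8243
  β = 0.8243: g = -0.00021, g' = -0.8643 → β = 0.8240
Converged at β = 0.8240.
Compositions from xᵢ = zᵢ/(1+β(Kᵢ−1)), yᵢ = Kᵢxᵢ:
  n-butane: x = 0.1802, y = 0.6182
  methanol: x = 0.5337, y = 0.2989
  2-propanol: x = 0.2861, y = 0.0830

y_2-propanol = 0.0830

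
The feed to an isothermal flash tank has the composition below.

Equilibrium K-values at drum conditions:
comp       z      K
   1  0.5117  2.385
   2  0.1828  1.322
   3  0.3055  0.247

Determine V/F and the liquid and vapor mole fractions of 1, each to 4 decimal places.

Material balance + equilibrium reduce to Σ zᵢ(Kᵢ−1)/(1+V/F(Kᵢ−1)) = 0.
g(0) = ΣzᵢKᵢ − 1 = 0.5375 and g(1) = 1 − Σzᵢ/Kᵢ = -0.5897, so a root lies in (0, 1).
Newton iteration, V/F⁰ = 0.45:
  V/F = 0.4500: g = 0.14007, g' = -0.7833 → V/F = 0.6288
  V/F = 0.6288: g = -0.00918, g' = -0.9184 → V/F = 0.6188
Converged at V/F = 0.6188.
Compositions from xᵢ = zᵢ/(1+V/F(Kᵢ−1)), yᵢ = Kᵢxᵢ:
  1: x = 0.2756, y = 0.6572
  2: x = 0.1524, y = 0.2015
  3: x = 0.5720, y = 0.1413

V/F = 0.6188, x_1 = 0.2756, y_1 = 0.6572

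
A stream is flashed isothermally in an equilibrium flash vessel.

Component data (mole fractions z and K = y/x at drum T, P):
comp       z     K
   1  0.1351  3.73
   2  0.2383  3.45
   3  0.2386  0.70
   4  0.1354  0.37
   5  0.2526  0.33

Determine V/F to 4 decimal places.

V/F = 0.4490

Material balance + equilibrium reduce to Σ zᵢ(Kᵢ−1)/(1+V/F(Kᵢ−1)) = 0.
Check two-phase: ΣzᵢKᵢ = 1.6265 > 1 and Σzᵢ/Kᵢ = 1.5775 > 1, so g(0) = 0.6265 > 0 and g(1) = -0.5775 < 0.
Newton–Raphson from V/F = 0.5:
  V/F = 0.5000: g = -0.04489, g' = -0.8696 → V/F = 0.4484
  V/F = 0.4484: g = 0.00054, g' = -0.8931 → V/F = 0.4490
Converged at V/F = 0.4490.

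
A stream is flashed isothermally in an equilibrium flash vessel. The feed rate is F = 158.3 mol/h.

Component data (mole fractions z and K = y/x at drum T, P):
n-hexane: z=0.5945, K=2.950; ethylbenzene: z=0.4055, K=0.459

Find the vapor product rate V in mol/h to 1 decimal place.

V = 141.0 mol/h

Let ψ = V/F and solve Σ zᵢ(Kᵢ−1)/(1+ψ(Kᵢ−1)) = 0.
Feasibility: ΣzᵢKᵢ = 1.9399, Σzᵢ/Kᵢ = 1.0850 — both > 1, two phases present.
Binary case is linear: z₁(K₁−1)(1+ψ(K₂−1)) + z₂(K₂−1)(1+ψ(K₁−1)) = 0
⇒ ψ = [z₁(K₁−1)+z₂(K₂−1)] / [−(K₁−1)(K₂−1)] = 0.93990/1.05495 = 0.8909
Then V = ψ·F = 0.8909·158.3 = 141.0 mol/h and L = F − V = 17.3 mol/h.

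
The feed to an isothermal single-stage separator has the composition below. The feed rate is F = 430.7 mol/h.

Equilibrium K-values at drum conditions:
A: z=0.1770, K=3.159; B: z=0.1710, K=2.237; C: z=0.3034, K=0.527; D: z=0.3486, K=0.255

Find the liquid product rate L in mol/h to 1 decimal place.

Let ψ = V/F and solve Σ zᵢ(Kᵢ−1)/(1+ψ(Kᵢ−1)) = 0.
g(0) = ΣzᵢKᵢ − 1 = 0.1905 and g(1) = 1 − Σzᵢ/Kᵢ = -1.0752, so a root lies in (0, 1).
Newton–Raphson from ψ = 0.5:
  ψ = 0.5000: g = -0.28738, g' = -0.8985 → ψ = 0.1802
  ψ = 0.1802: g = -0.00874, g' = -0.9419 → ψ = 0.1709
Converged at ψ = 0.1709.
Then V = ψ·F = 0.1709·430.7 = 73.6 mol/h and L = F − V = 357.1 mol/h.

L = 357.1 mol/h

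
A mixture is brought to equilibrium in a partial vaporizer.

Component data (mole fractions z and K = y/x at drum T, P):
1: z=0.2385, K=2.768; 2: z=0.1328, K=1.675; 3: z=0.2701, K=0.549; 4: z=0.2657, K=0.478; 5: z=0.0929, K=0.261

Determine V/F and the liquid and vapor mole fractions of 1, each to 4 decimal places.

Rachford–Rice: g(V/F) = Σ zᵢ(Kᵢ−1)/(1+V/F(Kᵢ−1)) = 0.
Feasibility: ΣzᵢKᵢ = 1.1821, Σzᵢ/Kᵢ = 1.5692 — both > 1, two phases present.
Iterate (Newton) starting at V/F = 0.32:
  V/F = 0.3200: g = -0.05576, g' = -0.6114 → V/F = 0.2288
  V/F = 0.2288: g = 0.00191, g' = -0.6585 → V/F = 0.2317
Converged at V/F = 0.2317.
Compositions from xᵢ = zᵢ/(1+V/F(Kᵢ−1)), yᵢ = Kᵢxᵢ:
  1: x = 0.1692, y = 0.4683
  2: x = 0.1148, y = 0.1924
  3: x = 0.3016, y = 0.1656
  4: x = 0.3023, y = 0.1445
  5: x = 0.1121, y = 0.0293

V/F = 0.2317, x_1 = 0.1692, y_1 = 0.4683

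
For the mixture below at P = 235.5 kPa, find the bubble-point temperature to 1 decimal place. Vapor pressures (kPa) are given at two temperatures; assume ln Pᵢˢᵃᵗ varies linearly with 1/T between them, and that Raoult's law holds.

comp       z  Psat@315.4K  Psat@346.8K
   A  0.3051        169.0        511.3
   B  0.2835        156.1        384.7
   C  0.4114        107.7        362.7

T = 329.8 K

Bubble-point temperature: ΣzᵢPᵢˢᵃᵗ(T) = P. Interpolate ln Pᵢˢᵃᵗ = aᵢ + bᵢ/T.
  T = 315.4 K: ΣzᵢPᵢˢᵃᵗ = 140.12 kPa
  T = 346.8 K: ΣzᵢPᵢˢᵃᵗ = 414.27 kPa
  T = 331.1 K: ΣzᵢPᵢˢᵃᵗ = 246.73 kPa
  T = 323.2 K: ΣzᵢPᵢˢᵃᵗ = 186.78 kPa
  T = 327.1 K: ΣzᵢPᵢˢᵃᵗ = 214.63 kPa
  T = 329.1 K: ΣzᵢPᵢˢᵃᵗ = 230.21 kPa
  T = 330.1 K: ΣzᵢPᵢˢᵃᵗ = 238.35 kPa
  T = 329.6 K: ΣzᵢPᵢˢᵃᵗ = 234.25 kPa
Interpolating between 329.6 K and 330.1 K gives T ≈ 329.8 K.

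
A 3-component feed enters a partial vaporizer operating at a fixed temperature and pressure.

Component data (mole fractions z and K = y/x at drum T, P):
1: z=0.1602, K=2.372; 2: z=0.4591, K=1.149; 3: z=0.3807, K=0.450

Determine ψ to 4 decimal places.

Rachford–Rice: g(ψ) = Σ zᵢ(Kᵢ−1)/(1+ψ(Kᵢ−1)) = 0.
Check two-phase: ΣzᵢKᵢ = 1.0788 > 1 and Σzᵢ/Kᵢ = 1.3131 > 1, so g(0) = 0.0788 > 0 and g(1) = -0.3131 < 0.
Iterate (Newton) starting at ψ = 0.5:
  ψ = 0.5000: g = -0.09478, g' = -0.3340 → ψ = 0.2162
  ψ = 0.2162: g = -0.00187, g' = -0.3373 → ψ = 0.2107
Converged at ψ = 0.2107.

ψ = 0.2107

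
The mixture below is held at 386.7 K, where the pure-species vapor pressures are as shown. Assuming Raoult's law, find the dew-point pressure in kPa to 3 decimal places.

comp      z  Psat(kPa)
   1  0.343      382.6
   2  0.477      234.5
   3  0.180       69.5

Pdew = 181.142 kPa

At the dew point ψ → 1, so Σzᵢ/Kᵢ = 1 with Kᵢ = Pᵢˢᵃᵗ/P ⇒ 1/P = Σzᵢ/Pᵢˢᵃᵗ.
1/P = 0.343/382.6 + 0.477/234.5 + 0.180/69.5 = 0.005521 ⇒ P = 181.142 kPa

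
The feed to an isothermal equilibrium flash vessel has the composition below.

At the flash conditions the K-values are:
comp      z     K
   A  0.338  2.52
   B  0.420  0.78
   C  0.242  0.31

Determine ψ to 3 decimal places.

ψ = 0.377

Rachford–Rice: g(ψ) = Σ zᵢ(Kᵢ−1)/(1+ψ(Kᵢ−1)) = 0.
Feasibility: ΣzᵢKᵢ = 1.254, Σzᵢ/Kᵢ = 1.453 — both > 1, two phases present.
Newton–Raphson from ψ = 0.5:
  ψ = 0.500: g = -0.0668, g' = -0.546 → ψ = 0.378
  ψ = 0.378: g = -0.0002, g' = -0.550 → ψ = 0.377
Converged at ψ = 0.377.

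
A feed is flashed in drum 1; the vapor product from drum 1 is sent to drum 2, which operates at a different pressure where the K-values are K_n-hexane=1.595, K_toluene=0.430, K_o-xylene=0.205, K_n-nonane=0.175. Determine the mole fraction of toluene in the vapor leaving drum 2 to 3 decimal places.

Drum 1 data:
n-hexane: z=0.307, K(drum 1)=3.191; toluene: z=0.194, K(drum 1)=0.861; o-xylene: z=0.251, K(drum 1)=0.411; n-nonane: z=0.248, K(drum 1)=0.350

y_toluene (drum 2) = 0.082

Drum 1:
Material balance + equilibrium reduce to Σ zᵢ(Kᵢ−1)/(1+ψ₁(Kᵢ−1)) = 0.
Feasibility: ΣzᵢKᵢ = 1.337, Σzᵢ/Kᵢ = 1.641 — both > 1, two phases present.
Newton–Raphson from ψ₁ = 0.65:
  ψ₁ = 0.650: g = -0.2709, g' = -0.798 → ψ₁ = 0.311
  ψ₁ = 0.311: g = -0.0109, g' = -0.821 → ψ₁ = 0.297
Converged at ψ₁ = 0.297.
Drum-1 compositions:
  n-hexane: x = 0.186, y = 0.593
  toluene: x = 0.202, y = 0.174
  o-xylene: x = 0.304, y = 0.125
  n-nonane: x = 0.307, y = 0.108
Drum-2 feed = drum-1 vapor: z₂ = (0.5931, 0.1742, 0.1251, 0.1076).
Drum 2:
Rachford–Rice: g(ψ₂) = Σ zᵢ(Kᵢ−1)/(1+ψ₂(Kᵢ−1)) = 0.
Check two-phase: ΣzᵢKᵢ = 1.065 > 1 and Σzᵢ/Kᵢ = 2.002 > 1, so g(0) = 0.065 > 0 and g(1) = -1.002 < 0.
Newton iteration, ψ₂⁰ = 0.36:
  ψ₂ = 0.360: g = -0.0999, g' = -0.535 → ψ₂ = 0.173
  ψ₂ = 0.173: g = -0.0093, g' = -0.448 → ψ₂ = 0.153
Converged at ψ₂ = 0.153.
  n-hexane: x = 0.544, y = 0.867
  toluene: x = 0.191, y = 0.082
  o-xylene: x = 0.142, y = 0.029
  n-nonane: x = 0.123, y = 0.022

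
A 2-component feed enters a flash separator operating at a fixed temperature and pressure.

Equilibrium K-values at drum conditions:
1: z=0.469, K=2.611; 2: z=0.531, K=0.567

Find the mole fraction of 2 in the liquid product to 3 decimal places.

x_2 = 0.788

Material balance + equilibrium reduce to Σ zᵢ(Kᵢ−1)/(1+β(Kᵢ−1)) = 0.
Check two-phase: ΣzᵢKᵢ = 1.526 > 1 and Σzᵢ/Kᵢ = 1.116 > 1, so g(0) = 0.526 > 0 and g(1) = -0.116 < 0.
Newton iteration, β⁰ = 0.61:
  β = 0.610: g = 0.0686, g' = -0.493 → β = 0.749
  β = 0.749: g = 0.0021, g' = -0.468 → β = 0.754
Converged at β = 0.754.
Compositions from xᵢ = zᵢ/(1+β(Kᵢ−1)), yᵢ = Kᵢxᵢ:
  1: x = 0.212, y = 0.553
  2: x = 0.788, y = 0.447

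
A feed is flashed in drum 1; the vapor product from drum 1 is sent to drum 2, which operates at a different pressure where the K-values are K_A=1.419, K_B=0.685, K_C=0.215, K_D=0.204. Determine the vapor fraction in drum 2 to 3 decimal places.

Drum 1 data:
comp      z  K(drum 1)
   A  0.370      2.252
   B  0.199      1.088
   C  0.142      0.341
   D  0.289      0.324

V/F (drum 2) = 0.201

Drum 1:
Newton–Raphson from ψ₁ = 0.43:
  ψ₁ = 0.430: g = -0.0880, g' = -0.629 → ψ₁ = 0.290
  ψ₁ = 0.290: g = -0.0018, g' = -0.612 → ψ₁ = 0.287
Converged at ψ₁ = 0.287.
Drum-1 compositions:
  A: x = 0.272, y = 0.613
  B: x = 0.194, y = 0.211
  C: x = 0.175, y = 0.060
  D: x = 0.359, y = 0.116
Drum-2 feed = drum-1 vapor: z₂ = (0.6129, 0.2112, 0.0597, 0.1162).
Drum 2:
Let ψ₂ = V/F and solve Σ zᵢ(Kᵢ−1)/(1+ψ₂(Kᵢ−1)) = 0.
g(0) = ΣzᵢKᵢ − 1 = 0.051 and g(1) = 1 − Σzᵢ/Kᵢ = -0.588, so a root lies in (0, 1).
Newton iteration, ψ₂⁰ = 0.5:
  ψ₂ = 0.500: g = -0.0974, g' = -0.406 → ψ₂ = 0.260
  ψ₂ = 0.260: g = -0.0164, g' = -0.288 → ψ₂ = 0.203
  ψ₂ = 0.203: g = -0.0005, g' = -0.272 → ψ₂ = 0.201
Converged at ψ₂ = 0.201.
  A: x = 0.565, y = 0.802
  B: x = 0.225, y = 0.154
  C: x = 0.071, y = 0.015
  D: x = 0.138, y = 0.028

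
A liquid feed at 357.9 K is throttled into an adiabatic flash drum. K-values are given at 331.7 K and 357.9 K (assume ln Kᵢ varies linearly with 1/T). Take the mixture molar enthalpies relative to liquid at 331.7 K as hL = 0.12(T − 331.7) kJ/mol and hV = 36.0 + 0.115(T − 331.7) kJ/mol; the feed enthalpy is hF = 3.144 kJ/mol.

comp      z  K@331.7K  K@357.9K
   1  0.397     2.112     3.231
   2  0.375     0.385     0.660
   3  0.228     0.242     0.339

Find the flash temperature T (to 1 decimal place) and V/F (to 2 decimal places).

Adiabatic flash: solve Rachford–Rice at each trial T, then check hF = ψ·hV(T) + (1−ψ)·hL(T).
  T = 331.7 K: K = (2.112, 0.385, 0.242), RR gives ψ = 0.051, H_out = 1.831 kJ/mol
  T = 357.9 K: K = (3.231, 0.660, 0.339), RR gives ψ = 0.556, H_out = 23.078 kJ/mol
  T = 344.8 K: K = (2.633, 0.509, 0.288), RR gives ψ = 0.317, H_out = 12.952 kJ/mol
  T = 338.2 K: K = (2.361, 0.444, 0.264), RR gives ψ = 0.191, H_out = 7.664 kJ/mol
  T = 334.9 K: K = (2.233, 0.413, 0.253), RR gives ψ = 0.123, H_out = 4.814 kJ/mol
  T = 333.3 K: K = (2.172, 0.399, 0.247), RR gives ψ = 0.088, H_out = 3.355 kJ/mol
Linear interpolation between T = 331.7 (H_out = 1.831) and T = 333.3 (H_out = 3.355) on hF = 3.144 gives T ≈ 333.1 K, at which ψ = 0.08.

T = 333.1 K, V/F = 0.08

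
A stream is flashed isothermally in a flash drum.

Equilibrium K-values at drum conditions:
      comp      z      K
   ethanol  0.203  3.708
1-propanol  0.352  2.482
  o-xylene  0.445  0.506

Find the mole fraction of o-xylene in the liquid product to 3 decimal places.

Newton iteration, V/F⁰ = 0.5:
  V/F = 0.500: g = 0.2412, g' = -0.715 → V/F = 0.837
  V/F = 0.837: g = 0.0262, g' = -0.609 → V/F = 0.880
Converged at V/F = 0.880.
Compositions from xᵢ = zᵢ/(1+V/F(Kᵢ−1)), yᵢ = Kᵢxᵢ:
  ethanol: x = 0.060, y = 0.222
  1-propanol: x = 0.153, y = 0.379
  o-xylene: x = 0.787, y = 0.398

x_o-xylene = 0.787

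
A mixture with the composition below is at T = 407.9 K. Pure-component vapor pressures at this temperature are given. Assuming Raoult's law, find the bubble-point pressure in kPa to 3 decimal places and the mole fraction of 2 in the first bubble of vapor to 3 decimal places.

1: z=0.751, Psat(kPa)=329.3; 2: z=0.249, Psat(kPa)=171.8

At the bubble point ψ → 0, so ΣzᵢKᵢ = 1 with Kᵢ = Pᵢˢᵃᵗ/P ⇒ P = ΣzᵢPᵢˢᵃᵗ.
P = 0.751·329.3 + 0.249·171.8 = 290.083 kPa
yᵢ = zᵢPᵢˢᵃᵗ/P ⇒ y_2 = 0.249·171.8/290.083 = 0.147

Pbub = 290.083 kPa, y_2 = 0.147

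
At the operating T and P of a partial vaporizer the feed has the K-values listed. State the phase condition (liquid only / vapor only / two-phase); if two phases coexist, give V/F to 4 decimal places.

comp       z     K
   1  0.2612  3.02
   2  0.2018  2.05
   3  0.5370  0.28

ΣzᵢKᵢ = 1.3529; Σzᵢ/Kᵢ = 2.1028.
Both exceed 1, so a two-phase solution exists.
Rachford–Rice: g(ψ) = Σ zᵢ(Kᵢ−1)/(1+ψ(Kᵢ−1)) = 0.
Newton–Raphson from ψ = 0.35:
  ψ = 0.3500: g = -0.05286, g' = -0.9823 → ψ = 0.2962
  ψ = 0.2962: g = 0.00030, g' = -0.9964 → ψ = 0.2965
Converged at ψ = 0.2965.

two-phase, V/F = 0.2965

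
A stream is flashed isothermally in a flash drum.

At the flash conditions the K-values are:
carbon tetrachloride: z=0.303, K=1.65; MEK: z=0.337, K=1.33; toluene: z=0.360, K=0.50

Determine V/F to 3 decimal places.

Material balance + equilibrium reduce to Σ zᵢ(Kᵢ−1)/(1+V/F(Kᵢ−1)) = 0.
Feasibility: ΣzᵢKᵢ = 1.128, Σzᵢ/Kᵢ = 1.157 — both > 1, two phases present.
Iterate (Newton) starting at V/F = 0.5:
  V/F = 0.500: g = 0.0041, g' = -0.260 → V/F = 0.516
Converged at V/F = 0.516.

V/F = 0.516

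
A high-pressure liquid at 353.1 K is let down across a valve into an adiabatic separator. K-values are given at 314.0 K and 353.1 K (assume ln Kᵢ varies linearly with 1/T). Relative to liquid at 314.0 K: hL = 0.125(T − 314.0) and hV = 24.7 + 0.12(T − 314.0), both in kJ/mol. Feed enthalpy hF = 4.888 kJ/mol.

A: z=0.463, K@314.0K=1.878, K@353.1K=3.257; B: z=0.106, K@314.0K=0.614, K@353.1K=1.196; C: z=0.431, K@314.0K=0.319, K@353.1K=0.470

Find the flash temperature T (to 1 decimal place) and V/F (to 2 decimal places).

T = 316.3 K, V/F = 0.19

Adiabatic flash: solve Rachford–Rice at each trial T, then check hF = ψ·hV(T) + (1−ψ)·hL(T).
  T = 314.0 K: K = (1.878, 0.614, 0.319), RR gives ψ = 0.130, H_out = 3.201 kJ/mol
  T = 353.1 K: K = (3.257, 1.196, 0.470), RR gives ψ = 0.791, H_out = 24.265 kJ/mol
  T = 333.6 K: K = (2.515, 0.875, 0.392), RR gives ψ = 0.512, H_out = 15.053 kJ/mol
  T = 323.8 K: K = (2.183, 0.737, 0.355), RR gives ψ = 0.346, H_out = 9.748 kJ/mol
  T = 318.9 K: K = (2.027, 0.674, 0.337), RR gives ψ = 0.247, H_out = 6.696 kJ/mol
  T = 316.4 K: K = (1.950, 0.643, 0.328), RR gives ψ = 0.190, H_out = 4.980 kJ/mol
Linear interpolation between T = 314.0 (H_out = 3.201) and T = 316.4 (H_out = 4.980) on hF = 4.888 gives T ≈ 316.3 K, at which ψ = 0.19.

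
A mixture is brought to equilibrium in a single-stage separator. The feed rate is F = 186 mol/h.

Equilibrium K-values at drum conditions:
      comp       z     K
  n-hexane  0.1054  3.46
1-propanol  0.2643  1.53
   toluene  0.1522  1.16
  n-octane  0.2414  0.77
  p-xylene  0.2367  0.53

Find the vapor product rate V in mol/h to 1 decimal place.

Material balance + equilibrium reduce to Σ zᵢ(Kᵢ−1)/(1+ψ(Kᵢ−1)) = 0.
g(0) = ΣzᵢKᵢ − 1 = 0.2569 and g(1) = 1 − Σzᵢ/Kᵢ = -0.0945, so a root lies in (0, 1).
Newton iteration, ψ⁰ = 0.58:
  ψ = 0.5800: g = 0.01926, g' = -0.2708 → ψ = 0.6511
  ψ = 0.6511: g = 0.00025, g' = -0.2647 → ψ = 0.6520
Converged at ψ = 0.6520.
Then V = ψ·F = 0.6520·186 = 121.3 mol/h and L = F − V = 64.7 mol/h.

V = 121.3 mol/h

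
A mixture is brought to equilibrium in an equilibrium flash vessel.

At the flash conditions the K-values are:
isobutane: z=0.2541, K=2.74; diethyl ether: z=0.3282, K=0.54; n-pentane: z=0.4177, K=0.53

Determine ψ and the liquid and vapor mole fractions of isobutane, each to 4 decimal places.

ψ = 0.1171, x_isobutane = 0.2111, y_isobutane = 0.5784

Material balance + equilibrium reduce to Σ zᵢ(Kᵢ−1)/(1+ψ(Kᵢ−1)) = 0.
Feasibility: ΣzᵢKᵢ = 1.0948, Σzᵢ/Kᵢ = 1.4886 — both > 1, two phases present.
Iterate (Newton) starting at ψ = 0.45:
  ψ = 0.4500: g = -0.19139, g' = -0.5008 → ψ = 0.0679
  ψ = 0.0679: g = 0.03681, g' = -0.7878 → ψ = 0.1146
  ψ = 0.1146: g = 0.00176, g' = -0.7153 → ψ = 0.1171
Converged at ψ = 0.1171.
Compositions from xᵢ = zᵢ/(1+ψ(Kᵢ−1)), yᵢ = Kᵢxᵢ:
  isobutane: x = 0.2111, y = 0.5784
  diethyl ether: x = 0.3469, y = 0.1873
  n-pentane: x = 0.4420, y = 0.2343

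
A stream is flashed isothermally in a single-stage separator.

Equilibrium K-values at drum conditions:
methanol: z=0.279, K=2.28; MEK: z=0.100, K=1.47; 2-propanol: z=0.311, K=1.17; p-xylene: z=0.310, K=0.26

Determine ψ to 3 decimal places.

ψ = 0.399

Material balance + equilibrium reduce to Σ zᵢ(Kᵢ−1)/(1+ψ(Kᵢ−1)) = 0.
Check two-phase: ΣzᵢKᵢ = 1.228 > 1 and Σzᵢ/Kᵢ = 1.649 > 1, so g(0) = 0.228 > 0 and g(1) = -0.649 < 0.
Iterate (Newton) starting at ψ = 0.5:
  ψ = 0.500: g = -0.0596, g' = -0.620 → ψ = 0.404
  ψ = 0.404: g = -0.0028, g' = -0.567 → ψ = 0.399
Converged at ψ = 0.399.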